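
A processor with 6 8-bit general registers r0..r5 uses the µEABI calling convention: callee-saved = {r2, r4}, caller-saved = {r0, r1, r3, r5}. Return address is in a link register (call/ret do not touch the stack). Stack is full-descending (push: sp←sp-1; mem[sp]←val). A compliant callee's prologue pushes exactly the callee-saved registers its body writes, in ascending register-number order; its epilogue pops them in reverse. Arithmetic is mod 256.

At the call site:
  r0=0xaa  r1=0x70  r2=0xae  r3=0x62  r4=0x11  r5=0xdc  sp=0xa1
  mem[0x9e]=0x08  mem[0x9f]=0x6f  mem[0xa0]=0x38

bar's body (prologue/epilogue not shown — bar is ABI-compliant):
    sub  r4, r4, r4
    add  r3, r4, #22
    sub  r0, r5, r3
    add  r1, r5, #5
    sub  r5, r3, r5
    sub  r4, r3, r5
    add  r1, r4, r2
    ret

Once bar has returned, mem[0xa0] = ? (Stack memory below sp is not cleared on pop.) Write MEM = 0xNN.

prologue: push r4 -> mem[0xa0]=0x11, sp=0xa0
body[0] sub  r4, r4, r4 -> r4=0x00
body[1] add  r3, r4, #22 -> r3=0x16
body[2] sub  r0, r5, r3 -> r0=0xc6
body[3] add  r1, r5, #5 -> r1=0xe1
body[4] sub  r5, r3, r5 -> r5=0x3a
body[5] sub  r4, r3, r5 -> r4=0xdc
body[6] add  r1, r4, r2 -> r1=0x8a
epilogue: pop r4=0x11, sp=0xa1
prologue pushed ['r4'] at ['0xa0']

MEM = 0x11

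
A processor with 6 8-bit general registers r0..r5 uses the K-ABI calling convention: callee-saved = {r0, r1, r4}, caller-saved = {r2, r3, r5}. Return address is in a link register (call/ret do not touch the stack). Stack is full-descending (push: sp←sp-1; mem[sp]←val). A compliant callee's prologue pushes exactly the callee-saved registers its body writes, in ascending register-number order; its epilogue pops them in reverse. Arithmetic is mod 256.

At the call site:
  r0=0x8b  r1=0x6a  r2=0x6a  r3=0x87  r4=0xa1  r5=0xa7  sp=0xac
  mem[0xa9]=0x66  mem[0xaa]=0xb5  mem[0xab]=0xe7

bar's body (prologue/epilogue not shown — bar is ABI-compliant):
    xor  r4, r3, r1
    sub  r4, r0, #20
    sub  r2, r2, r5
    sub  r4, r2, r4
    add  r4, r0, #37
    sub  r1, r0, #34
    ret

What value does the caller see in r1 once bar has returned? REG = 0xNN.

REG = 0x6a

prologue: push r1 -> mem[0xab]=0x6a, sp=0xab
prologue: push r4 -> mem[0xaa]=0xa1, sp=0xaa
body[0] xor  r4, r3, r1 -> r4=0xed
body[1] sub  r4, r0, #20 -> r4=0x77
body[2] sub  r2, r2, r5 -> r2=0xc3
body[3] sub  r4, r2, r4 -> r4=0x4c
body[4] add  r4, r0, #37 -> r4=0xb0
body[5] sub  r1, r0, #34 -> r1=0x69
epilogue: pop r4=0xa1, sp=0xab
epilogue: pop r1=0x6a, sp=0xac
r1 is callee-saved -> restored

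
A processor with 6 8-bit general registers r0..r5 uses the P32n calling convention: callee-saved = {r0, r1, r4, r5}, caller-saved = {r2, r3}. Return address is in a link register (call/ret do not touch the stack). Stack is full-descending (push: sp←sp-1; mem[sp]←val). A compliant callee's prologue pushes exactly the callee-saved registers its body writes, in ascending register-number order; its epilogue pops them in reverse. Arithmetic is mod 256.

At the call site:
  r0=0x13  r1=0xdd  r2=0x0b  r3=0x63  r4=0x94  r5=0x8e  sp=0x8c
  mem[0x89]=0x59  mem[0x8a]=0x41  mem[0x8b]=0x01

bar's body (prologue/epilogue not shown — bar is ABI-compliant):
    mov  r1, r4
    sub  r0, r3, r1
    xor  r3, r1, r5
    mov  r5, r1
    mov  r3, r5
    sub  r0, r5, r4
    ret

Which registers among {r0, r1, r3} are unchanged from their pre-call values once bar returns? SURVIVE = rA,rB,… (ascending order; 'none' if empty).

SURVIVE = r0,r1

prologue: push r0 -> mem[0x8b]=0x13, sp=0x8b
prologue: push r1 -> mem[0x8a]=0xdd, sp=0x8a
prologue: push r5 -> mem[0x89]=0x8e, sp=0x89
body[0] mov  r1, r4 -> r1=0x94
body[1] sub  r0, r3, r1 -> r0=0xcf
body[2] xor  r3, r1, r5 -> r3=0x1a
body[3] mov  r5, r1 -> r5=0x94
body[4] mov  r3, r5 -> r3=0x94
body[5] sub  r0, r5, r4 -> r0=0x00
epilogue: pop r5=0x8e, sp=0x8a
epilogue: pop r1=0xdd, sp=0x8b
epilogue: pop r0=0x13, sp=0x8c
r0: callee-saved, written=True
r1: callee-saved, written=True
r3: caller-saved, written=True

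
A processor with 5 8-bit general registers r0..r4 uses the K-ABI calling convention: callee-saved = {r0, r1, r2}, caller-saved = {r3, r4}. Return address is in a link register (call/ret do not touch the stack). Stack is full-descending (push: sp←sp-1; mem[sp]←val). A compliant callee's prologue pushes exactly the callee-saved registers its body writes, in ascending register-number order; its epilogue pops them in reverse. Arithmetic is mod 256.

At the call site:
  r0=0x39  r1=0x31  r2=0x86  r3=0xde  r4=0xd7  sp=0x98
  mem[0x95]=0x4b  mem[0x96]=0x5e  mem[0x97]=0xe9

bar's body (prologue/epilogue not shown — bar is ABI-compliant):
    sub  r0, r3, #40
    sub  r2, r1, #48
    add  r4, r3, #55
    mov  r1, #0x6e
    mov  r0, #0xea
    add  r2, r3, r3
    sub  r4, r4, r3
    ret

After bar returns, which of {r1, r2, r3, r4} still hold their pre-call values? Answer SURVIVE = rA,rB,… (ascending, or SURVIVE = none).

SURVIVE = r1,r2,r3

prologue: push r0 → mem[0x97]=0x39, sp=0x97
prologue: push r1 → mem[0x96]=0x31, sp=0x96
prologue: push r2 → mem[0x95]=0x86, sp=0x95
body[0] sub  r0, r3, #40 → r0=0xb6
body[1] sub  r2, r1, #48 → r2=0x01
body[2] add  r4, r3, #55 → r4=0x15
body[3] mov  r1, #0x6e → r1=0x6e
body[4] mov  r0, #0xea → r0=0xea
body[5] add  r2, r3, r3 → r2=0xbc
body[6] sub  r4, r4, r3 → r4=0x37
epilogue: pop r2=0x86, sp=0x96
epilogue: pop r1=0x31, sp=0x97
epilogue: pop r0=0x39, sp=0x98
r1: callee-saved, written=True
r2: callee-saved, written=True
r3: caller-saved, written=False
r4: caller-saved, written=True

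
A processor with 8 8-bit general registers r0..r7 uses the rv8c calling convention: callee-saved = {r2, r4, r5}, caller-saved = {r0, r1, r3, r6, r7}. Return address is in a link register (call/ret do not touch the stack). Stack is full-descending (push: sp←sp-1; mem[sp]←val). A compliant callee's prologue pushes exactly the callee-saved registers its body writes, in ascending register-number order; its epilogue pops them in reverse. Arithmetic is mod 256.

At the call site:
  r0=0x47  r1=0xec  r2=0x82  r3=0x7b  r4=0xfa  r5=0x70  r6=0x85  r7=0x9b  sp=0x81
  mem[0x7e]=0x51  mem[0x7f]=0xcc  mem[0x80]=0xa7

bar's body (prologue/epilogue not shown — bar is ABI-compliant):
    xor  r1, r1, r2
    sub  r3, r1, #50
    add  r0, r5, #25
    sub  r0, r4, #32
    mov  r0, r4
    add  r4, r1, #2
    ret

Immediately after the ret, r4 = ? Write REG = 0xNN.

REG = 0xfa

prologue: push r4 -> mem[0x80]=0xfa, sp=0x80
body[0] xor  r1, r1, r2 -> r1=0x6e
body[1] sub  r3, r1, #50 -> r3=0x3c
body[2] add  r0, r5, #25 -> r0=0x89
body[3] sub  r0, r4, #32 -> r0=0xda
body[4] mov  r0, r4 -> r0=0xfa
body[5] add  r4, r1, #2 -> r4=0x70
epilogue: pop r4=0xfa, sp=0x81
r4 is callee-saved -> restored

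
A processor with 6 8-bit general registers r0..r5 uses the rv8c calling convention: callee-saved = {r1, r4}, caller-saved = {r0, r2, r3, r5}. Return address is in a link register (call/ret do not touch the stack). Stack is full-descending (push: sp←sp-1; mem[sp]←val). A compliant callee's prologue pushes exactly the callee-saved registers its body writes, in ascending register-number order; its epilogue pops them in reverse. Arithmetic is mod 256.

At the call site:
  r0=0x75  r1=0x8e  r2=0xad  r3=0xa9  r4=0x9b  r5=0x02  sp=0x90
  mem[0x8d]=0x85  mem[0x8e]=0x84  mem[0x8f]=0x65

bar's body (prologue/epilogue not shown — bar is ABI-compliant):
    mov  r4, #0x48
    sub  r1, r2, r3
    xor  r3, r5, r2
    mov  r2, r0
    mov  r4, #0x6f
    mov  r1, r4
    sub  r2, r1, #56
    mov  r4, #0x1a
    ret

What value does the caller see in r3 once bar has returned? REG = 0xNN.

prologue: push r1 → mem[0x8f]=0x8e, sp=0x8f
prologue: push r4 → mem[0x8e]=0x9b, sp=0x8e
body[0] mov  r4, #0x48 → r4=0x48
body[1] sub  r1, r2, r3 → r1=0x04
body[2] xor  r3, r5, r2 → r3=0xaf
body[3] mov  r2, r0 → r2=0x75
body[4] mov  r4, #0x6f → r4=0x6f
body[5] mov  r1, r4 → r1=0x6f
body[6] sub  r2, r1, #56 → r2=0x37
body[7] mov  r4, #0x1a → r4=0x1a
epilogue: pop r4=0x9b, sp=0x8f
epilogue: pop r1=0x8e, sp=0x90
r3 is caller-saved → body value

REG = 0xaf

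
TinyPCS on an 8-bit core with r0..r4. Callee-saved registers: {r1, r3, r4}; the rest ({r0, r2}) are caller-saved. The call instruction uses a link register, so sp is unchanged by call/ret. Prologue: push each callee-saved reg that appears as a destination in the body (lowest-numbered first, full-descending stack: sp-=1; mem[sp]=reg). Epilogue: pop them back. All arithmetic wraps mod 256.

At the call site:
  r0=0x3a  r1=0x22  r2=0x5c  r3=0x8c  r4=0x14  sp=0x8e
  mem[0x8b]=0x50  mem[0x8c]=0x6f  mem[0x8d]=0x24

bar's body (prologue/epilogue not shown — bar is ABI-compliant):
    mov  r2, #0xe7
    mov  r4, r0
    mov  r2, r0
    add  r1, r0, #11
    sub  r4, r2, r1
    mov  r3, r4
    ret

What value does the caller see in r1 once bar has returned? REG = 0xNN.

prologue: push r1 → mem[0x8d]=0x22, sp=0x8d
prologue: push r3 → mem[0x8c]=0x8c, sp=0x8c
prologue: push r4 → mem[0x8b]=0x14, sp=0x8b
body[0] mov  r2, #0xe7 → r2=0xe7
body[1] mov  r4, r0 → r4=0x3a
body[2] mov  r2, r0 → r2=0x3a
body[3] add  r1, r0, #11 → r1=0x45
body[4] sub  r4, r2, r1 → r4=0xf5
body[5] mov  r3, r4 → r3=0xf5
epilogue: pop r4=0x14, sp=0x8c
epilogue: pop r3=0x8c, sp=0x8d
epilogue: pop r1=0x22, sp=0x8e
r1 is callee-saved → restored

REG = 0x22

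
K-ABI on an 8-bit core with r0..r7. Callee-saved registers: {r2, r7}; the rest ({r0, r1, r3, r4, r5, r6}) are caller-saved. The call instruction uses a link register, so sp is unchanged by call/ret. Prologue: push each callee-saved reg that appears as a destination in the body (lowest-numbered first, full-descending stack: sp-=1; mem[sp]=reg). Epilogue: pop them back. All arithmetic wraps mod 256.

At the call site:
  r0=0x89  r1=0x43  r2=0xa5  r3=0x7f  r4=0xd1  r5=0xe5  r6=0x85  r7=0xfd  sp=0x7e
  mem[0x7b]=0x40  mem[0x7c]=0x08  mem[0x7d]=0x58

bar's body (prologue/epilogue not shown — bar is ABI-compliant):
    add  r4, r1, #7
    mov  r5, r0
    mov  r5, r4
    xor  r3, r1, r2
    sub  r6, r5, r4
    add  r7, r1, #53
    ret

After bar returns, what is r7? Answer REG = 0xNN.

prologue: push r7 → mem[0x7d]=0xfd, sp=0x7d
body[0] add  r4, r1, #7 → r4=0x4a
body[1] mov  r5, r0 → r5=0x89
body[2] mov  r5, r4 → r5=0x4a
body[3] xor  r3, r1, r2 → r3=0xe6
body[4] sub  r6, r5, r4 → r6=0x00
body[5] add  r7, r1, #53 → r7=0x78
epilogue: pop r7=0xfd, sp=0x7e
r7 is callee-saved → restored

REG = 0xfd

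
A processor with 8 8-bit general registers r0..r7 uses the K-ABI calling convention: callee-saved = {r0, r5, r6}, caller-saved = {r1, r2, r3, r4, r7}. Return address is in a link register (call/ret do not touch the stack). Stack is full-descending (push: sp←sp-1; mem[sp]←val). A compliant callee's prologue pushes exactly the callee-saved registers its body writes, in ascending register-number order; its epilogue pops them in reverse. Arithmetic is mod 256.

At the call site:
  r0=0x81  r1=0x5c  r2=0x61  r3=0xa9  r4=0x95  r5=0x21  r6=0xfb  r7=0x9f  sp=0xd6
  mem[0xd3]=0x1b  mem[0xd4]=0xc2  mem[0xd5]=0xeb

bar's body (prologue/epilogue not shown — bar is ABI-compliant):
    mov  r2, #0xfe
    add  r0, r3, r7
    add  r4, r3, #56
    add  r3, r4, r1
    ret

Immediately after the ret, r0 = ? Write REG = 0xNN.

REG = 0x81

prologue: push r0 -> mem[0xd5]=0x81, sp=0xd5
body[0] mov  r2, #0xfe -> r2=0xfe
body[1] add  r0, r3, r7 -> r0=0x48
body[2] add  r4, r3, #56 -> r4=0xe1
body[3] add  r3, r4, r1 -> r3=0x3d
epilogue: pop r0=0x81, sp=0xd6
r0 is callee-saved -> restored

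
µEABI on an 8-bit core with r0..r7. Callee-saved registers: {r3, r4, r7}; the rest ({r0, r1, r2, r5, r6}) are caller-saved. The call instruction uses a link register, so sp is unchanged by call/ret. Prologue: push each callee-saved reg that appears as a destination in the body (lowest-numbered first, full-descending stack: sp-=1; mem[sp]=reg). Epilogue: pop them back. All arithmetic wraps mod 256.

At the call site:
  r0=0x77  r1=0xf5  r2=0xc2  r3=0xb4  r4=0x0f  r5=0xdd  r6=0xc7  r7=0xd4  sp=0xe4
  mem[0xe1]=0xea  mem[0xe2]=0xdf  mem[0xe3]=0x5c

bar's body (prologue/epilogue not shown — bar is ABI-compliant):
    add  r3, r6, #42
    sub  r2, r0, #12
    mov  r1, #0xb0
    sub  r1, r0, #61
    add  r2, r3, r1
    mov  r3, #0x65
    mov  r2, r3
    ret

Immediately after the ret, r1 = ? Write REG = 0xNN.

prologue: push r3 -> mem[0xe3]=0xb4, sp=0xe3
body[0] add  r3, r6, #42 -> r3=0xf1
body[1] sub  r2, r0, #12 -> r2=0x6b
body[2] mov  r1, #0xb0 -> r1=0xb0
body[3] sub  r1, r0, #61 -> r1=0x3a
body[4] add  r2, r3, r1 -> r2=0x2b
body[5] mov  r3, #0x65 -> r3=0x65
body[6] mov  r2, r3 -> r2=0x65
epilogue: pop r3=0xb4, sp=0xe4
r1 is caller-saved -> body value

REG = 0x3a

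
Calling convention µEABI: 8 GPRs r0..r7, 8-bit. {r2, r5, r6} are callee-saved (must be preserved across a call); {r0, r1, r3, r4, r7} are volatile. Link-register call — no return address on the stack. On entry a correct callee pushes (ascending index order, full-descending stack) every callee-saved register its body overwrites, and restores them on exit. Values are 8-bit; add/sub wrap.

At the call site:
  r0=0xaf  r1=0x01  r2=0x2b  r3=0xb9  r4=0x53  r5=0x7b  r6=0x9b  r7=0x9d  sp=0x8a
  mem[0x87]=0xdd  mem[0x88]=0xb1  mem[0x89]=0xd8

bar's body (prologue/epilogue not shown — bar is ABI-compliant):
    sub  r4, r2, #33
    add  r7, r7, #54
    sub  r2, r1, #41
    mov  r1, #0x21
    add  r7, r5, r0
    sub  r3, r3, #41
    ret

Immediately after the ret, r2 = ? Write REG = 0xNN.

prologue: push r2 → mem[0x89]=0x2b, sp=0x89
body[0] sub  r4, r2, #33 → r4=0x0a
body[1] add  r7, r7, #54 → r7=0xd3
body[2] sub  r2, r1, #41 → r2=0xd8
body[3] mov  r1, #0x21 → r1=0x21
body[4] add  r7, r5, r0 → r7=0x2a
body[5] sub  r3, r3, #41 → r3=0x90
epilogue: pop r2=0x2b, sp=0x8a
r2 is callee-saved → restored

REG = 0x2b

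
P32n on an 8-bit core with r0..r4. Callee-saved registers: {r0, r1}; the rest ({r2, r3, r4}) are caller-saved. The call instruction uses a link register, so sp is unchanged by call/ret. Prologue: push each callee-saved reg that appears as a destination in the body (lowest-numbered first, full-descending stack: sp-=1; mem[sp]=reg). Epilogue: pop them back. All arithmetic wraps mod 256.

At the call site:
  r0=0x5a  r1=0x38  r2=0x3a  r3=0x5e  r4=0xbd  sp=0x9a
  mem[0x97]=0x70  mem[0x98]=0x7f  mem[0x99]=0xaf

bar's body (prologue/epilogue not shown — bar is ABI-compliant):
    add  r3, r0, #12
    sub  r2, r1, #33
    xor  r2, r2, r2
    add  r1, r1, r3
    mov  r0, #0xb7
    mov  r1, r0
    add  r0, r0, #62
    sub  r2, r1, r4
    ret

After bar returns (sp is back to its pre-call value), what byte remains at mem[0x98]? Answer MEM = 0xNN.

prologue: push r0 → mem[0x99]=0x5a, sp=0x99
prologue: push r1 → mem[0x98]=0x38, sp=0x98
body[0] add  r3, r0, #12 → r3=0x66
body[1] sub  r2, r1, #33 → r2=0x17
body[2] xor  r2, r2, r2 → r2=0x00
body[3] add  r1, r1, r3 → r1=0x9e
body[4] mov  r0, #0xb7 → r0=0xb7
body[5] mov  r1, r0 → r1=0xb7
body[6] add  r0, r0, #62 → r0=0xf5
body[7] sub  r2, r1, r4 → r2=0xfa
epilogue: pop r1=0x38, sp=0x99
epilogue: pop r0=0x5a, sp=0x9a
prologue pushed ['r0', 'r1'] at ['0x99', '0x98']

MEM = 0x38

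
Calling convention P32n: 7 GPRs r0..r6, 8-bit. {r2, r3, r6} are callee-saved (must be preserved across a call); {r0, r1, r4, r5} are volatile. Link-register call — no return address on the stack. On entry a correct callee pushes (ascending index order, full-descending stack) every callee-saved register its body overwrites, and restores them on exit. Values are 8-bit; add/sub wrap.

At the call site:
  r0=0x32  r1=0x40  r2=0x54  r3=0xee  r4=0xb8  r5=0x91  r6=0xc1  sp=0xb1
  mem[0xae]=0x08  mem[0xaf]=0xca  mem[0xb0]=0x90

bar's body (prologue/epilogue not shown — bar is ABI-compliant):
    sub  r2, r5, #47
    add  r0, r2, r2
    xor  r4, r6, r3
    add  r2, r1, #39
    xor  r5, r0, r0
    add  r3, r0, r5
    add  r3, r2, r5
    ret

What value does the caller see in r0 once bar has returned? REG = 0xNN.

REG = 0xc4

prologue: push r2 → mem[0xb0]=0x54, sp=0xb0
prologue: push r3 → mem[0xaf]=0xee, sp=0xaf
body[0] sub  r2, r5, #47 → r2=0x62
body[1] add  r0, r2, r2 → r0=0xc4
body[2] xor  r4, r6, r3 → r4=0x2f
body[3] add  r2, r1, #39 → r2=0x67
body[4] xor  r5, r0, r0 → r5=0x00
body[5] add  r3, r0, r5 → r3=0xc4
body[6] add  r3, r2, r5 → r3=0x67
epilogue: pop r3=0xee, sp=0xb0
epilogue: pop r2=0x54, sp=0xb1
r0 is caller-saved → body value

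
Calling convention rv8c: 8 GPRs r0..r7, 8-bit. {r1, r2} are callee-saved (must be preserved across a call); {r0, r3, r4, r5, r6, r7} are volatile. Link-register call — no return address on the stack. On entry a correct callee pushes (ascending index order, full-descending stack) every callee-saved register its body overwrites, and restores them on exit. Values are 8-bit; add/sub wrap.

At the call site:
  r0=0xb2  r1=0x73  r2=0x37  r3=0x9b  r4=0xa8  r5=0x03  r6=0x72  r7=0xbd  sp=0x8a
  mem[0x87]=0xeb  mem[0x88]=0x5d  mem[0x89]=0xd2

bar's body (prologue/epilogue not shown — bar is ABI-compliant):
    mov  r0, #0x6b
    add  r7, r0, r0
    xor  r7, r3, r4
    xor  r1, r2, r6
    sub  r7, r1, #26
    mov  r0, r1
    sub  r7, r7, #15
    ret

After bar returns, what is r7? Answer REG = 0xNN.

REG = 0x1c

prologue: push r1 → mem[0x89]=0x73, sp=0x89
body[0] mov  r0, #0x6b → r0=0x6b
body[1] add  r7, r0, r0 → r7=0xd6
body[2] xor  r7, r3, r4 → r7=0x33
body[3] xor  r1, r2, r6 → r1=0x45
body[4] sub  r7, r1, #26 → r7=0x2b
body[5] mov  r0, r1 → r0=0x45
body[6] sub  r7, r7, #15 → r7=0x1c
epilogue: pop r1=0x73, sp=0x8a
r7 is caller-saved → body value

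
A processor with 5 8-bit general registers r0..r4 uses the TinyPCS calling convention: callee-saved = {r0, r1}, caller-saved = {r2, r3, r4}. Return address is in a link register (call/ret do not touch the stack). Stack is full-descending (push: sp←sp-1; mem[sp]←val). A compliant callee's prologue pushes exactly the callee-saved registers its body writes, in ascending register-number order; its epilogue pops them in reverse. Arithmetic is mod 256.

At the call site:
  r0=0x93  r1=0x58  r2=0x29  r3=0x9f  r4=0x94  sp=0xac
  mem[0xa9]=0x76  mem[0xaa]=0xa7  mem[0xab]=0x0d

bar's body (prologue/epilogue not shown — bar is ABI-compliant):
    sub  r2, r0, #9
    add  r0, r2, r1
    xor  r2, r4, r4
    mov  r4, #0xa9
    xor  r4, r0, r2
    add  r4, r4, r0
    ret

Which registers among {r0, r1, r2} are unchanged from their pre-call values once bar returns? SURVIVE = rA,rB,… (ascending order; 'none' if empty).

prologue: push r0 -> mem[0xab]=0x93, sp=0xab
body[0] sub  r2, r0, #9 -> r2=0x8a
body[1] add  r0, r2, r1 -> r0=0xe2
body[2] xor  r2, r4, r4 -> r2=0x00
body[3] mov  r4, #0xa9 -> r4=0xa9
body[4] xor  r4, r0, r2 -> r4=0xe2
body[5] add  r4, r4, r0 -> r4=0xc4
epilogue: pop r0=0x93, sp=0xac
r0: callee-saved, written=True
r1: callee-saved, written=False
r2: caller-saved, written=True

SURVIVE = r0,r1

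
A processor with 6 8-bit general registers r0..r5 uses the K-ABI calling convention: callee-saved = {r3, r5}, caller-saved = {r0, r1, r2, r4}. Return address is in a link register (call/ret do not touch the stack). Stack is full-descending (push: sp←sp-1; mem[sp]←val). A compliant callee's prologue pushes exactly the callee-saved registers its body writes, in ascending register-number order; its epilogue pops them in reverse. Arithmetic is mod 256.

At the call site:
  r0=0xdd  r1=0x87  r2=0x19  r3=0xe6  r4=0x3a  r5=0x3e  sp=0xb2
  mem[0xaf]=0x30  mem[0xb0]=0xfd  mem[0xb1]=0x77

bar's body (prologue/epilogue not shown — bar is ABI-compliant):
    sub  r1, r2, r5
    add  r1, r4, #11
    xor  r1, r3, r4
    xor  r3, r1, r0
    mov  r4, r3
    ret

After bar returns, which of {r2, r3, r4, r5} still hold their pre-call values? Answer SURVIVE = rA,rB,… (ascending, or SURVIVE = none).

prologue: push r3 -> mem[0xb1]=0xe6, sp=0xb1
body[0] sub  r1, r2, r5 -> r1=0xdb
body[1] add  r1, r4, #11 -> r1=0x45
body[2] xor  r1, r3, r4 -> r1=0xdc
body[3] xor  r3, r1, r0 -> r3=0x01
body[4] mov  r4, r3 -> r4=0x01
epilogue: pop r3=0xe6, sp=0xb2
r2: caller-saved, written=False
r3: callee-saved, written=True
r4: caller-saved, written=True
r5: callee-saved, written=False

SURVIVE = r2,r3,r5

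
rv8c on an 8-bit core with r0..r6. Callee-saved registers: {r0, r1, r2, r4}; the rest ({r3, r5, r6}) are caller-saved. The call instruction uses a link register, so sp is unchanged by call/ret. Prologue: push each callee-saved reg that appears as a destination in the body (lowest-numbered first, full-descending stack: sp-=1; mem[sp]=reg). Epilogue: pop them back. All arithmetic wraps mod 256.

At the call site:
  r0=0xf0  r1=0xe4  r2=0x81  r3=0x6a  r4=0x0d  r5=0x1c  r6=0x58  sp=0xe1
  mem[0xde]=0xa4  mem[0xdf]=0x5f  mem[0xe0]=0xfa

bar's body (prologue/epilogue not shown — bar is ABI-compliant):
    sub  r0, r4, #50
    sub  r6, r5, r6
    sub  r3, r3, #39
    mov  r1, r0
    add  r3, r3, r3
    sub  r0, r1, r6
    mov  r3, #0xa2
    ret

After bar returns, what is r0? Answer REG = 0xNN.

prologue: push r0 -> mem[0xe0]=0xf0, sp=0xe0
prologue: push r1 -> mem[0xdf]=0xe4, sp=0xdf
body[0] sub  r0, r4, #50 -> r0=0xdb
body[1] sub  r6, r5, r6 -> r6=0xc4
body[2] sub  r3, r3, #39 -> r3=0x43
body[3] mov  r1, r0 -> r1=0xdb
body[4] add  r3, r3, r3 -> r3=0x86
body[5] sub  r0, r1, r6 -> r0=0x17
body[6] mov  r3, #0xa2 -> r3=0xa2
epilogue: pop r1=0xe4, sp=0xe0
epilogue: pop r0=0xf0, sp=0xe1
r0 is callee-saved -> restored

REG = 0xf0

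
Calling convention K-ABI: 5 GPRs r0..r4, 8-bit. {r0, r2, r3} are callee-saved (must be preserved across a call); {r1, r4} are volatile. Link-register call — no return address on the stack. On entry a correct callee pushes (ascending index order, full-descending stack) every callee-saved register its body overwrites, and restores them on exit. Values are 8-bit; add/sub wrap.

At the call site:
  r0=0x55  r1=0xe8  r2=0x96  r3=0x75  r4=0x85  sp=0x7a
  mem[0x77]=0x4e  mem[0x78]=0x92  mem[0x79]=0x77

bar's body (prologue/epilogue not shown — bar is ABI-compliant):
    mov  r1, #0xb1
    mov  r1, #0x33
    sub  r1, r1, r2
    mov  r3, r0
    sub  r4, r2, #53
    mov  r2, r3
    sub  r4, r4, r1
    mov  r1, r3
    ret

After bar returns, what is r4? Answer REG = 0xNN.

prologue: push r2 -> mem[0x79]=0x96, sp=0x79
prologue: push r3 -> mem[0x78]=0x75, sp=0x78
body[0] mov  r1, #0xb1 -> r1=0xb1
body[1] mov  r1, #0x33 -> r1=0x33
body[2] sub  r1, r1, r2 -> r1=0x9d
body[3] mov  r3, r0 -> r3=0x55
body[4] sub  r4, r2, #53 -> r4=0x61
body[5] mov  r2, r3 -> r2=0x55
body[6] sub  r4, r4, r1 -> r4=0xc4
body[7] mov  r1, r3 -> r1=0x55
epilogue: pop r3=0x75, sp=0x79
epilogue: pop r2=0x96, sp=0x7a
r4 is caller-saved -> body value

REG = 0xc4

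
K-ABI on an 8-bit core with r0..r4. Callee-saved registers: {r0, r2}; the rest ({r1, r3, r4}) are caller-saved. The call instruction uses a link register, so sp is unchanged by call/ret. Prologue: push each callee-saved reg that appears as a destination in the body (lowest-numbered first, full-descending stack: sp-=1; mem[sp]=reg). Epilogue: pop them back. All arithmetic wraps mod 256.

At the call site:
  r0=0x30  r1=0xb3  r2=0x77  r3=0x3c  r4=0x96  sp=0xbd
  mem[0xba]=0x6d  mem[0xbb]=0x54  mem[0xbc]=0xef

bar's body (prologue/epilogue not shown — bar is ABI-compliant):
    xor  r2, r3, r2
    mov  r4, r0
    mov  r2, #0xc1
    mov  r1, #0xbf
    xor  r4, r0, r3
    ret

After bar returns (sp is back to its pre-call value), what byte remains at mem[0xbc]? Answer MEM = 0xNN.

prologue: push r2 -> mem[0xbc]=0x77, sp=0xbc
body[0] xor  r2, r3, r2 -> r2=0x4b
body[1] mov  r4, r0 -> r4=0x30
body[2] mov  r2, #0xc1 -> r2=0xc1
body[3] mov  r1, #0xbf -> r1=0xbf
body[4] xor  r4, r0, r3 -> r4=0x0c
epilogue: pop r2=0x77, sp=0xbd
prologue pushed ['r2'] at ['0xbc']

MEM = 0x77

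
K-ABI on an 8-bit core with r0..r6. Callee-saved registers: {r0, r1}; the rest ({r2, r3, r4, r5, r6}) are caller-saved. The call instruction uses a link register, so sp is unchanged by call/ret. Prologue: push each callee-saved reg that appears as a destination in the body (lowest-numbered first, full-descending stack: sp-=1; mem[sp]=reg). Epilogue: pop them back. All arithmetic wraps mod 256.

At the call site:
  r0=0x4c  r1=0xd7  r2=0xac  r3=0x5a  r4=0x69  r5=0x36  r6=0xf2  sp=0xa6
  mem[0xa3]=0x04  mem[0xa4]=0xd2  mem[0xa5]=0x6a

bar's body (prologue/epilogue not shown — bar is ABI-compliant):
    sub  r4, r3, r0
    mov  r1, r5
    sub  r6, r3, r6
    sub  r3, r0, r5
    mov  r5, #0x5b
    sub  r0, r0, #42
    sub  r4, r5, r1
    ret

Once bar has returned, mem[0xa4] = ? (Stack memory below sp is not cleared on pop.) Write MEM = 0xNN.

prologue: push r0 -> mem[0xa5]=0x4c, sp=0xa5
prologue: push r1 -> mem[0xa4]=0xd7, sp=0xa4
body[0] sub  r4, r3, r0 -> r4=0x0e
body[1] mov  r1, r5 -> r1=0x36
body[2] sub  r6, r3, r6 -> r6=0x68
body[3] sub  r3, r0, r5 -> r3=0x16
body[4] mov  r5, #0x5b -> r5=0x5b
body[5] sub  r0, r0, #42 -> r0=0x22
body[6] sub  r4, r5, r1 -> r4=0x25
epilogue: pop r1=0xd7, sp=0xa5
epilogue: pop r0=0x4c, sp=0xa6
prologue pushed ['r0', 'r1'] at ['0xa5', '0xa4']

MEM = 0xd7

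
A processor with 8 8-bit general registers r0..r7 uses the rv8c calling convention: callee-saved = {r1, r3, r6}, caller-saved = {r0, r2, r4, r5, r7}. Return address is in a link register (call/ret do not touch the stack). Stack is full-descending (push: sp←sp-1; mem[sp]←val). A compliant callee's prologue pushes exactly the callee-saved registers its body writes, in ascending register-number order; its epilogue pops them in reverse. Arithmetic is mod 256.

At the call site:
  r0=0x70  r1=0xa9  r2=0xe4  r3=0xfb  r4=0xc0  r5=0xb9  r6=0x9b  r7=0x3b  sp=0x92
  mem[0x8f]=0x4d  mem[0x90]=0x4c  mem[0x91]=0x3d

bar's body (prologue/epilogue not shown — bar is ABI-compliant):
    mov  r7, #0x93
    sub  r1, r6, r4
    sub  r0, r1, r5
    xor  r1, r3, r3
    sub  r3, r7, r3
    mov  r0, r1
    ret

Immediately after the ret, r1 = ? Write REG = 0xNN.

prologue: push r1 -> mem[0x91]=0xa9, sp=0x91
prologue: push r3 -> mem[0x90]=0xfb, sp=0x90
body[0] mov  r7, #0x93 -> r7=0x93
body[1] sub  r1, r6, r4 -> r1=0xdb
body[2] sub  r0, r1, r5 -> r0=0x22
body[3] xor  r1, r3, r3 -> r1=0x00
body[4] sub  r3, r7, r3 -> r3=0x98
body[5] mov  r0, r1 -> r0=0x00
epilogue: pop r3=0xfb, sp=0x91
epilogue: pop r1=0xa9, sp=0x92
r1 is callee-saved -> restored

REG = 0xa9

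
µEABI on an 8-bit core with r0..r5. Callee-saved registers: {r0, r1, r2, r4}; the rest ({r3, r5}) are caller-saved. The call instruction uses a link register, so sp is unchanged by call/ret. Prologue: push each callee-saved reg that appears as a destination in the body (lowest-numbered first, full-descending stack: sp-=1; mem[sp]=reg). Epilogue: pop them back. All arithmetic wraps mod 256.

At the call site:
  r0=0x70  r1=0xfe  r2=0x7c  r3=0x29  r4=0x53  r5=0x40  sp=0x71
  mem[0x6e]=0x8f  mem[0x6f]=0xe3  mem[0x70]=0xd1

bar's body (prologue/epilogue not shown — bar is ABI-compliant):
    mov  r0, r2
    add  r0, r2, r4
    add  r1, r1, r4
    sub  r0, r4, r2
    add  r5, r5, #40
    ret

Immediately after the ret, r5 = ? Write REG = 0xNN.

prologue: push r0 -> mem[0x70]=0x70, sp=0x70
prologue: push r1 -> mem[0x6f]=0xfe, sp=0x6f
body[0] mov  r0, r2 -> r0=0x7c
body[1] add  r0, r2, r4 -> r0=0xcf
body[2] add  r1, r1, r4 -> r1=0x51
body[3] sub  r0, r4, r2 -> r0=0xd7
body[4] add  r5, r5, #40 -> r5=0x68
epilogue: pop r1=0xfe, sp=0x70
epilogue: pop r0=0x70, sp=0x71
r5 is caller-saved -> body value

REG = 0x68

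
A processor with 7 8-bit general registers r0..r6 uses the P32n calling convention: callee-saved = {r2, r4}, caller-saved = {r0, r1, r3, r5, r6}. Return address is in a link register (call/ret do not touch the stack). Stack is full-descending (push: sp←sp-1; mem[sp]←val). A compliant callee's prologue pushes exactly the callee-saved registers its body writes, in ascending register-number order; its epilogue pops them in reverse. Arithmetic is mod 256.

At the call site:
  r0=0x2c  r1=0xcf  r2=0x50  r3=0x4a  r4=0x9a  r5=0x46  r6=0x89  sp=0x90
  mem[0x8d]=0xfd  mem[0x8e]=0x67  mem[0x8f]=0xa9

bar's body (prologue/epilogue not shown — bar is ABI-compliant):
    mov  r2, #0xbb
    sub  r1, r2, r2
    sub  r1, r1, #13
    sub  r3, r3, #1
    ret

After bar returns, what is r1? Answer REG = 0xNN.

REG = 0xf3

prologue: push r2 → mem[0x8f]=0x50, sp=0x8f
body[0] mov  r2, #0xbb → r2=0xbb
body[1] sub  r1, r2, r2 → r1=0x00
body[2] sub  r1, r1, #13 → r1=0xf3
body[3] sub  r3, r3, #1 → r3=0x49
epilogue: pop r2=0x50, sp=0x90
r1 is caller-saved → body value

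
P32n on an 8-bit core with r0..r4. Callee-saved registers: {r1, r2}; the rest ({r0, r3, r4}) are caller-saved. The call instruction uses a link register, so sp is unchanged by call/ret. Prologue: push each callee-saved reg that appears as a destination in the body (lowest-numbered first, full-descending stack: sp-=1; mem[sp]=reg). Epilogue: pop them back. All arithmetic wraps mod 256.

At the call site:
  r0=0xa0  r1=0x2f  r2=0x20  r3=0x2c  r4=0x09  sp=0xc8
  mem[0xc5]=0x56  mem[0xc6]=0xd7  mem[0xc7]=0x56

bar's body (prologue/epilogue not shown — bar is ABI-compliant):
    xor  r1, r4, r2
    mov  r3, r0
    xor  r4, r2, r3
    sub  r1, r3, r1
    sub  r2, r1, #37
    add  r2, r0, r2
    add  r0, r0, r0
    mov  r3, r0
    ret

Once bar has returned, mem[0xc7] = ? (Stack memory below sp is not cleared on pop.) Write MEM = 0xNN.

prologue: push r1 -> mem[0xc7]=0x2f, sp=0xc7
prologue: push r2 -> mem[0xc6]=0x20, sp=0xc6
body[0] xor  r1, r4, r2 -> r1=0x29
body[1] mov  r3, r0 -> r3=0xa0
body[2] xor  r4, r2, r3 -> r4=0x80
body[3] sub  r1, r3, r1 -> r1=0x77
body[4] sub  r2, r1, #37 -> r2=0x52
body[5] add  r2, r0, r2 -> r2=0xf2
body[6] add  r0, r0, r0 -> r0=0x40
body[7] mov  r3, r0 -> r3=0x40
epilogue: pop r2=0x20, sp=0xc7
epilogue: pop r1=0x2f, sp=0xc8
prologue pushed ['r1', 'r2'] at ['0xc7', '0xc6']

MEM = 0x2f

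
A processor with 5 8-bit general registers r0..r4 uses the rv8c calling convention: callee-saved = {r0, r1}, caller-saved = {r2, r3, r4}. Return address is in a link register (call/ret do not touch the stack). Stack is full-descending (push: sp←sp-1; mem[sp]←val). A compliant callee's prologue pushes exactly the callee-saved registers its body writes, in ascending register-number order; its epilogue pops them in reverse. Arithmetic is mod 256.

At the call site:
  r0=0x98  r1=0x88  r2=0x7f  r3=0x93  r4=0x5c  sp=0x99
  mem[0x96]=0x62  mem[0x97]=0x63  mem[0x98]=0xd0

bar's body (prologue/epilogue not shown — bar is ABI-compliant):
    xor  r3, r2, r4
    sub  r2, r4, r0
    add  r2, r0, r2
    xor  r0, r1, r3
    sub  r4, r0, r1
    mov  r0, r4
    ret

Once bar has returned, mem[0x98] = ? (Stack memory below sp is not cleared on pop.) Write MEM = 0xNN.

prologue: push r0 → mem[0x98]=0x98, sp=0x98
body[0] xor  r3, r2, r4 → r3=0x23
body[1] sub  r2, r4, r0 → r2=0xc4
body[2] add  r2, r0, r2 → r2=0x5c
body[3] xor  r0, r1, r3 → r0=0xab
body[4] sub  r4, r0, r1 → r4=0x23
body[5] mov  r0, r4 → r0=0x23
epilogue: pop r0=0x98, sp=0x99
prologue pushed ['r0'] at ['0x98']

MEM = 0x98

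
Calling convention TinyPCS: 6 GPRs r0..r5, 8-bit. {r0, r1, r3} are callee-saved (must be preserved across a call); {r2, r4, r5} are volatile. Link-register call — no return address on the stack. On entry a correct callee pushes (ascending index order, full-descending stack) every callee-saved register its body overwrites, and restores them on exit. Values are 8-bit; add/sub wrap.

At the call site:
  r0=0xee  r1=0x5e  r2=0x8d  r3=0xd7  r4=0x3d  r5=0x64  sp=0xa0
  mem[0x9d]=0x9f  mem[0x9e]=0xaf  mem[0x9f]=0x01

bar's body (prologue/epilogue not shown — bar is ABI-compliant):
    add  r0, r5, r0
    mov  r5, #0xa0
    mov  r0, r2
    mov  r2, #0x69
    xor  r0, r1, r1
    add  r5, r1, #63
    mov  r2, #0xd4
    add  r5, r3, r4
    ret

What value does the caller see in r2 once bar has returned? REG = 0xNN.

REG = 0xd4

prologue: push r0 -> mem[0x9f]=0xee, sp=0x9f
body[0] add  r0, r5, r0 -> r0=0x52
body[1] mov  r5, #0xa0 -> r5=0xa0
body[2] mov  r0, r2 -> r0=0x8d
body[3] mov  r2, #0x69 -> r2=0x69
body[4] xor  r0, r1, r1 -> r0=0x00
body[5] add  r5, r1, #63 -> r5=0x9d
body[6] mov  r2, #0xd4 -> r2=0xd4
body[7] add  r5, r3, r4 -> r5=0x14
epilogue: pop r0=0xee, sp=0xa0
r2 is caller-saved -> body value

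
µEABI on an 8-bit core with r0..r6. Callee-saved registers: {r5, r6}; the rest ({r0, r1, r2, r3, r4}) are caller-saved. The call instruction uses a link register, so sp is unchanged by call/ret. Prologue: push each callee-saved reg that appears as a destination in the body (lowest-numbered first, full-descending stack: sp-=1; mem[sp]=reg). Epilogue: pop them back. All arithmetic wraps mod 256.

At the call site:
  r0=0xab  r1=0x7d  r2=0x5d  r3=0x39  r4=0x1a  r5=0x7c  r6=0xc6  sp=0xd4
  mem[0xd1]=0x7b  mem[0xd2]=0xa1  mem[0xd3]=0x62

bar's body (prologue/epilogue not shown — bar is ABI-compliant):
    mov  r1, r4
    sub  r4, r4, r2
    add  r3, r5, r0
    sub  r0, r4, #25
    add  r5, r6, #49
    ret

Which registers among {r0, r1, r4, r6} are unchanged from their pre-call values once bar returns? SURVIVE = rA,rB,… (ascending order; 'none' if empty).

prologue: push r5 -> mem[0xd3]=0x7c, sp=0xd3
body[0] mov  r1, r4 -> r1=0x1a
body[1] sub  r4, r4, r2 -> r4=0xbd
body[2] add  r3, r5, r0 -> r3=0x27
body[3] sub  r0, r4, #25 -> r0=0xa4
body[4] add  r5, r6, #49 -> r5=0xf7
epilogue: pop r5=0x7c, sp=0xd4
r0: caller-saved, written=True
r1: caller-saved, written=True
r4: caller-saved, written=True
r6: callee-saved, written=False

SURVIVE = r6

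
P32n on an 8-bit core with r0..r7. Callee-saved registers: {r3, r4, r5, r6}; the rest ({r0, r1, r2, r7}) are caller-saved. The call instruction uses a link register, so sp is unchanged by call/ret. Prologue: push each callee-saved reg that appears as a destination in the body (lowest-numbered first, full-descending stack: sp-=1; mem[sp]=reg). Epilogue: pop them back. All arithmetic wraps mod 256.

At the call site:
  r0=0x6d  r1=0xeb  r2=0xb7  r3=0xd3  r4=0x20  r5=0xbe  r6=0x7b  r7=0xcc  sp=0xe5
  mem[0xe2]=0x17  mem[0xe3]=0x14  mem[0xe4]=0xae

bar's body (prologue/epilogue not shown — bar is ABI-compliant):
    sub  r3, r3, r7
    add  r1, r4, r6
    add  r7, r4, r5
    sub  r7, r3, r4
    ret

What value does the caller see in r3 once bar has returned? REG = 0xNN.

REG = 0xd3

prologue: push r3 → mem[0xe4]=0xd3, sp=0xe4
body[0] sub  r3, r3, r7 → r3=0x07
body[1] add  r1, r4, r6 → r1=0x9b
body[2] add  r7, r4, r5 → r7=0xde
body[3] sub  r7, r3, r4 → r7=0xe7
epilogue: pop r3=0xd3, sp=0xe5
r3 is callee-saved → restored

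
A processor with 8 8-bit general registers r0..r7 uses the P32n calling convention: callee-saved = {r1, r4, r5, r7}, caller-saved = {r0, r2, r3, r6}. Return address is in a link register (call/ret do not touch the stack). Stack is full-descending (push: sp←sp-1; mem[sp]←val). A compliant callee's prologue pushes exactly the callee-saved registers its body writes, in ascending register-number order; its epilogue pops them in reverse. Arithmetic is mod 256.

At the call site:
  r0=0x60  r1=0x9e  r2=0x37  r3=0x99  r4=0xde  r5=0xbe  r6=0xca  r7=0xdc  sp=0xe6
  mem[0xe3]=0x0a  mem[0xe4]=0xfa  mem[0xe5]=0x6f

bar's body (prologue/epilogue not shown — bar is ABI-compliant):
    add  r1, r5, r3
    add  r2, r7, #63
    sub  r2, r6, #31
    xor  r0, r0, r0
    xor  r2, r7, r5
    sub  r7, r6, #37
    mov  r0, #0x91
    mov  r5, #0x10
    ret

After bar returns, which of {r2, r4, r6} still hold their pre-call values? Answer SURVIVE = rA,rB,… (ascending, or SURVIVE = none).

prologue: push r1 → mem[0xe5]=0x9e, sp=0xe5
prologue: push r5 → mem[0xe4]=0xbe, sp=0xe4
prologue: push r7 → mem[0xe3]=0xdc, sp=0xe3
body[0] add  r1, r5, r3 → r1=0x57
body[1] add  r2, r7, #63 → r2=0x1b
body[2] sub  r2, r6, #31 → r2=0xab
body[3] xor  r0, r0, r0 → r0=0x00
body[4] xor  r2, r7, r5 → r2=0x62
body[5] sub  r7, r6, #37 → r7=0xa5
body[6] mov  r0, #0x91 → r0=0x91
body[7] mov  r5, #0x10 → r5=0x10
epilogue: pop r7=0xdc, sp=0xe4
epilogue: pop r5=0xbe, sp=0xe5
epilogue: pop r1=0x9e, sp=0xe6
r2: caller-saved, written=True
r4: callee-saved, written=False
r6: caller-saved, written=False

SURVIVE = r4,r6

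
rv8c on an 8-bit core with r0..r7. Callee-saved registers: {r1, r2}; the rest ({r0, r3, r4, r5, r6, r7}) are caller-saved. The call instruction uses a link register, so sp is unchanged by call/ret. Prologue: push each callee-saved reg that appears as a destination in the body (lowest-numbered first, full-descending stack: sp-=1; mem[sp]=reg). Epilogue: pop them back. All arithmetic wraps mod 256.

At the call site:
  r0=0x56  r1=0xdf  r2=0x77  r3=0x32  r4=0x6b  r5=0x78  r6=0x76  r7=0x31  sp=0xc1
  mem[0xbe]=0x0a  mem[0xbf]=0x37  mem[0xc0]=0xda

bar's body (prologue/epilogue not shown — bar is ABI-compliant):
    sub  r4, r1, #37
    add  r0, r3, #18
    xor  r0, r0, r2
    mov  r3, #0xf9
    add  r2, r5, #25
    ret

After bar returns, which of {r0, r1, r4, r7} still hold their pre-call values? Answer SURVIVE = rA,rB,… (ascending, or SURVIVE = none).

prologue: push r2 → mem[0xc0]=0x77, sp=0xc0
body[0] sub  r4, r1, #37 → r4=0xba
body[1] add  r0, r3, #18 → r0=0x44
body[2] xor  r0, r0, r2 → r0=0x33
body[3] mov  r3, #0xf9 → r3=0xf9
body[4] add  r2, r5, #25 → r2=0x91
epilogue: pop r2=0x77, sp=0xc1
r0: caller-saved, written=True
r1: callee-saved, written=False
r4: caller-saved, written=True
r7: caller-saved, written=False

SURVIVE = r1,r7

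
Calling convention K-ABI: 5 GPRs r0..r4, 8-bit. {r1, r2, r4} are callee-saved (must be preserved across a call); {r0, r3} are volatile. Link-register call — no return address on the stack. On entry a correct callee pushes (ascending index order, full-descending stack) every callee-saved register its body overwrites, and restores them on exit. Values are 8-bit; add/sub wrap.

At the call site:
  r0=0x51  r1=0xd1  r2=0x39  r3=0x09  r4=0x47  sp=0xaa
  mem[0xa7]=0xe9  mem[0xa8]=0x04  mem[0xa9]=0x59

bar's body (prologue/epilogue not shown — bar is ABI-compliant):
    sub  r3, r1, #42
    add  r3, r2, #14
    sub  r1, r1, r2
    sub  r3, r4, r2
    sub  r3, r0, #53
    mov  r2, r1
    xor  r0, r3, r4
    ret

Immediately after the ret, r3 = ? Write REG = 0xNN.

prologue: push r1 → mem[0xa9]=0xd1, sp=0xa9
prologue: push r2 → mem[0xa8]=0x39, sp=0xa8
body[0] sub  r3, r1, #42 → r3=0xa7
body[1] add  r3, r2, #14 → r3=0x47
body[2] sub  r1, r1, r2 → r1=0x98
body[3] sub  r3, r4, r2 → r3=0x0e
body[4] sub  r3, r0, #53 → r3=0x1c
body[5] mov  r2, r1 → r2=0x98
body[6] xor  r0, r3, r4 → r0=0x5b
epilogue: pop r2=0x39, sp=0xa9
epilogue: pop r1=0xd1, sp=0xaa
r3 is caller-saved → body value

REG = 0x1c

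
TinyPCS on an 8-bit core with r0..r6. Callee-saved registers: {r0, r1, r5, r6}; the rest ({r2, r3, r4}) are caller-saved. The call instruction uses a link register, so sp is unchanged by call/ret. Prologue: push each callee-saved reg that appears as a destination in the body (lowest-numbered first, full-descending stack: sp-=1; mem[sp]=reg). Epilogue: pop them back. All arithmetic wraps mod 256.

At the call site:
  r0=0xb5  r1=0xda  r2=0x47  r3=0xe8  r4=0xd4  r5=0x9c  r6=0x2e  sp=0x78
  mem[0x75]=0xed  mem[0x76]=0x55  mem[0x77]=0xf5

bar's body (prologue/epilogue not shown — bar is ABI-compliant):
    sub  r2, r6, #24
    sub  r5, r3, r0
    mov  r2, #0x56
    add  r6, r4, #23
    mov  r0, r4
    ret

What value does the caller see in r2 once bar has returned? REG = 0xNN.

REG = 0x56

prologue: push r0 → mem[0x77]=0xb5, sp=0x77
prologue: push r5 → mem[0x76]=0x9c, sp=0x76
prologue: push r6 → mem[0x75]=0x2e, sp=0x75
body[0] sub  r2, r6, #24 → r2=0x16
body[1] sub  r5, r3, r0 → r5=0x33
body[2] mov  r2, #0x56 → r2=0x56
body[3] add  r6, r4, #23 → r6=0xeb
body[4] mov  r0, r4 → r0=0xd4
epilogue: pop r6=0x2e, sp=0x76
epilogue: pop r5=0x9c, sp=0x77
epilogue: pop r0=0xb5, sp=0x78
r2 is caller-saved → body value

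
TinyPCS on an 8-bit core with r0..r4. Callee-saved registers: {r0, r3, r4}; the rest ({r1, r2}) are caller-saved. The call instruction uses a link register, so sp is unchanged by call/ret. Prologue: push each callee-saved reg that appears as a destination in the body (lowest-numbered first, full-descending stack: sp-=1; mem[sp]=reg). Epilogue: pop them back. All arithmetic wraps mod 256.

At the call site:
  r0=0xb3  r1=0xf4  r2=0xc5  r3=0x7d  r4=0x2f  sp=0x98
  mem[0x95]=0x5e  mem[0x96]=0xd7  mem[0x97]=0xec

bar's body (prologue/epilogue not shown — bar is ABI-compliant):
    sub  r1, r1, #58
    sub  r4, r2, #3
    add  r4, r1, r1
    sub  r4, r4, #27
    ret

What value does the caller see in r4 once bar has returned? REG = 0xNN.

prologue: push r4 -> mem[0x97]=0x2f, sp=0x97
body[0] sub  r1, r1, #58 -> r1=0xba
body[1] sub  r4, r2, #3 -> r4=0xc2
body[2] add  r4, r1, r1 -> r4=0x74
body[3] sub  r4, r4, #27 -> r4=0x59
epilogue: pop r4=0x2f, sp=0x98
r4 is callee-saved -> restored

REG = 0x2f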